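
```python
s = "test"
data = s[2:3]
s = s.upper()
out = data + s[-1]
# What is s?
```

Trace:
`s = "test"` → s = 'test'
`data = s[2:3]` → data = 's'
`s = s.upper()` → s = 'TEST'
`out = data + s[-1]` → out = 'sT'
So s = 'TEST'

Answer: 'TEST'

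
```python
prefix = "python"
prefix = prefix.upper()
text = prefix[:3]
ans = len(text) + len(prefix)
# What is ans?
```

Trace:
`prefix = "python"` → prefix = 'python'
`prefix = prefix.upper()` → prefix = 'PYTHON'
`text = prefix[:3]` → text = 'PYT'
`ans = len(text) + len(prefix)` → ans = 9
So ans = 9

Answer: 9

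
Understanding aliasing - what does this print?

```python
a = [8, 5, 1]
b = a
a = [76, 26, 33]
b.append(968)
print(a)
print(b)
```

Key concept: rebinding vs mutation: a is rebound to a new list, b still points at the original.
Step by step:
`a = [8, 5, 1]` → a = [8, 5, 1]
`b = a` → b = [8, 5, 1] (same object as a)
`a = [76, 26, 33]` → a = [76, 26, 33]
`b.append(968)` → b = [8, 5, 1, 968]
`print(a)` → prints [76, 26, 33]
`print(b)` → prints [8, 5, 1, 968]

Answer:
[76, 26, 33]
[8, 5, 1, 968]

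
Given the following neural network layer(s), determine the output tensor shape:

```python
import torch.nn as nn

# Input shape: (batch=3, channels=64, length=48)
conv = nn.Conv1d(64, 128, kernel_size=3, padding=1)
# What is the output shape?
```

Input: (3, 64, 48) -> Output: (3, 128, 48)

Answer: (3, 128, 48)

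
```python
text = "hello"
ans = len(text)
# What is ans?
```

Trace:
`text = "hello"` → text = 'hello'
`ans = len(text)` → ans = 5
So ans = 5

Answer: 5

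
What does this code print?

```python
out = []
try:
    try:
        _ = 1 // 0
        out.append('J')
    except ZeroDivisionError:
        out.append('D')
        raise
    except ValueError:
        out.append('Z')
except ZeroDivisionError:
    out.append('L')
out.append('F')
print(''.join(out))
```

Execution trace: 'D' (inner except ZeroDivisionError) → 'L' (outer except ZeroDivisionError) → 'F' (after the try/except). Output: DLF

Answer: DLF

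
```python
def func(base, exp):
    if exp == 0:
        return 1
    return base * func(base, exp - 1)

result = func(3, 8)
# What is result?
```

func(3, 8) = 3 * 3 * 3 * 3 * 3 * 3 * 3 * 3 = 6561

Answer: 6561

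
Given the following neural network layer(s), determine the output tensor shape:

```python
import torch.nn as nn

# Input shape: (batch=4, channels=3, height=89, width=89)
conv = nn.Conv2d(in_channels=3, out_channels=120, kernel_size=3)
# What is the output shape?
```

Input: (4, 3, 89, 89) -> Output: (4, 120, 87, 87)

Answer: (4, 120, 87, 87)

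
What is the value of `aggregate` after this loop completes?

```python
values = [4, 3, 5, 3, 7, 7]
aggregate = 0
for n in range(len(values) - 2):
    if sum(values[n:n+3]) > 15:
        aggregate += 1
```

Count windows with sum > 15
`aggregate` takes the values: 0 → 1

Answer: 1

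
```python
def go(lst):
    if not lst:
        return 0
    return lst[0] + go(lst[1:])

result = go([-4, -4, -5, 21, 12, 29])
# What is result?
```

(-4) + (-4) + (-5) + 21 + 12 + 29 + 0 = 49

Answer: 49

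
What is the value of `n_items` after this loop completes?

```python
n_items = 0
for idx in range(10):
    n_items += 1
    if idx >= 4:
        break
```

Loop breaks when idx reaches 4, n_items is 5
`n_items` takes the values: 0 → 1 → 2 → 3 → 4 → 5

Answer: 5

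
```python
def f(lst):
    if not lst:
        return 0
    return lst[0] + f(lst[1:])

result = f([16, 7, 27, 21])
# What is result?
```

16 + 7 + 27 + 21 + 0 = 71

Answer: 71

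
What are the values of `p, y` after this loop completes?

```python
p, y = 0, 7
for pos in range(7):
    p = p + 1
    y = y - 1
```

p goes 0→7, y goes 7→0
`p, y` takes the values: (0, 7) → (1, 7) → (1, 6) → (2, 6) → (2, 5) → (3, 5) → (3, 4) → (4, 4) → (4, 3) → (5, 3) → (5, 2) → (6, 2) → (6, 1) → (7, 1) → (7, 0)

Answer: 7, 0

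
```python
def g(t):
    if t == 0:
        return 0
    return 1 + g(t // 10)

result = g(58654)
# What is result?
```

Count of digits of 58654: 5

Answer: 5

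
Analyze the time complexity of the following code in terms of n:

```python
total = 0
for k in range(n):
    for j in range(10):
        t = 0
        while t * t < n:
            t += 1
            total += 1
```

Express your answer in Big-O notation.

Each loop level contributes: n × 1 × √n. Multiplying the contributions gives O(n√n).

Answer: O(n√n)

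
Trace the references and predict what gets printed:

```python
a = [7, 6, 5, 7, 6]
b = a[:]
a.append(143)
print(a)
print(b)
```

Key concept: slice [:] creates copy.
Step by step:
`a = [7, 6, 5, 7, 6]` → a = [7, 6, 5, 7, 6]
`b = a[:]` → b = [7, 6, 5, 7, 6]
`a.append(143)` → a = [7, 6, 5, 7, 6, 143]
`print(a)` → prints [7, 6, 5, 7, 6, 143]
`print(b)` → prints [7, 6, 5, 7, 6]

Answer:
[7, 6, 5, 7, 6, 143]
[7, 6, 5, 7, 6]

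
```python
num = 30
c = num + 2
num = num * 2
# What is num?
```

Trace:
`num = 30` → num = 30
`c = num + 2` → c = 32
`num = num * 2` → num = 60
So num = 60

Answer: 60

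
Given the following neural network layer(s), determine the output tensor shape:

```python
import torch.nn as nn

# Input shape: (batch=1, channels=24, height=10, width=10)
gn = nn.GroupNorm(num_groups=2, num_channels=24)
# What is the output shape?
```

Input: (1, 24, 10, 10) -> Output: (1, 24, 10, 10)

Answer: (1, 24, 10, 10)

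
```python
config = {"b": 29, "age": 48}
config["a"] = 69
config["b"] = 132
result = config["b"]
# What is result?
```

Trace:
`config = {"b": 29, "age": 48}` → config = {'b': 29, 'age': 48}
`config["a"] = 69` → config = {'b': 29, 'age': 48, 'a': 69}
`config["b"] = 132` → config = {'b': 132, 'age': 48, 'a': 69}
`result = config["b"]` → result = 132
So result = 132

Answer: 132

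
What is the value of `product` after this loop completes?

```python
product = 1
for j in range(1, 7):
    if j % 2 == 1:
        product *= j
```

Product of odd numbers 1 to 6
`product` takes the values: 1 → 3 → 15

Answer: 15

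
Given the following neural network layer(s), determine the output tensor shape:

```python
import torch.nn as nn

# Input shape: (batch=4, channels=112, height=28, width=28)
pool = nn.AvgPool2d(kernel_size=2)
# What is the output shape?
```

Input: (4, 112, 28, 28) -> Output: (4, 112, 14, 14)

Answer: (4, 112, 14, 14)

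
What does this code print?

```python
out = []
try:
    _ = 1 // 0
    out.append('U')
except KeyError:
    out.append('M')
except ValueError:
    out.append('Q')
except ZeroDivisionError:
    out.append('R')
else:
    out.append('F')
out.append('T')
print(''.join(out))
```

Execution trace: 'R' (except ZeroDivisionError) → 'T' (after the try/except). Output: RT

Answer: RT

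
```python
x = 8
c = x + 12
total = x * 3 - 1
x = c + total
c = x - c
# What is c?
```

Trace:
`x = 8` → x = 8
`c = x + 12` → c = 20
`total = x * 3 - 1` → total = 23
`x = c + total` → x = 43
`c = x - c` → c = 23
So c = 23

Answer: 23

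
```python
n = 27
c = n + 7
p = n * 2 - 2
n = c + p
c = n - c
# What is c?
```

Trace:
`n = 27` → n = 27
`c = n + 7` → c = 34
`p = n * 2 - 2` → p = 52
`n = c + p` → n = 86
`c = n - c` → c = 52
So c = 52

Answer: 52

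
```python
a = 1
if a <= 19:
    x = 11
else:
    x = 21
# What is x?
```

Trace:
`a = 1` → a = 1
`if a <= 19: ...` → a <= 19 is True → x = 11
So x = 11

Answer: 11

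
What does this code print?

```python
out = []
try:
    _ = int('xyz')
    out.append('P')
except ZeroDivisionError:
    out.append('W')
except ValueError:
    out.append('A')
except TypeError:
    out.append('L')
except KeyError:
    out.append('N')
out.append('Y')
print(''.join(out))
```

Execution trace: 'A' (except ValueError) → 'Y' (after the try/except). Output: AY

Answer: AY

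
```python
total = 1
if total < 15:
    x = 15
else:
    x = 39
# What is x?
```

Trace:
`total = 1` → total = 1
`if total < 15: ...` → total < 15 is True → x = 15
So x = 15

Answer: 15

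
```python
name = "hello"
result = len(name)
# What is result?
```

Trace:
`name = "hello"` → name = 'hello'
`result = len(name)` → result = 5
So result = 5

Answer: 5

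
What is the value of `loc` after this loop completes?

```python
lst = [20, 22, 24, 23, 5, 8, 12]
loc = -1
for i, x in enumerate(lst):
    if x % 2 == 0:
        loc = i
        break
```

First even number index in [20, 22, 24, 23, 5, 8, 12]
`loc` takes the values: -1 → 0

Answer: 0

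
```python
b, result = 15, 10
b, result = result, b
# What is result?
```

Trace:
`b, result = 15, 10` → b = 15; result = 10
`b, result = result, b` → b = 10; result = 15
So result = 15

Answer: 15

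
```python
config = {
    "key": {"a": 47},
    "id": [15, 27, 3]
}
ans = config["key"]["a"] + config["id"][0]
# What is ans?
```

Trace:
`config = { ...` → config = {'key': {'a': 47}, 'id': [15, 27, 3]}
`ans = config["key"]["a"] + config["id"][0]` → ans = 62
So ans = 62

Answer: 62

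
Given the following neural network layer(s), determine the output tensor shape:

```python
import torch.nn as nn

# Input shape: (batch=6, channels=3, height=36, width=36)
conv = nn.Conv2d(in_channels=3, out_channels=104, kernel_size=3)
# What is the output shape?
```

Input: (6, 3, 36, 36) -> Output: (6, 104, 34, 34)

Answer: (6, 104, 34, 34)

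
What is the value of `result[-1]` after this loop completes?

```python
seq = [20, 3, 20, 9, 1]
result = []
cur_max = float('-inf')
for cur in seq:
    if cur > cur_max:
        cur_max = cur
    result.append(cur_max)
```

Running max ends at 20
`result` takes the values: [] → [20] → [20, 20] → [20, 20, 20] → [20, 20, 20, 20] → [20, 20, 20, 20, 20]
So `result[-1]` = 20

Answer: 20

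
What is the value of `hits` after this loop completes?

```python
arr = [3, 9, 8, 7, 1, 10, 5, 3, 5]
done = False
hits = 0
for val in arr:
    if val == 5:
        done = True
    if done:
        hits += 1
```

Count elements after first 5 in [3, 9, 8, 7, 1, 10, 5, 3, 5]
`hits` takes the values: 0 → 1 → 2 → 3

Answer: 3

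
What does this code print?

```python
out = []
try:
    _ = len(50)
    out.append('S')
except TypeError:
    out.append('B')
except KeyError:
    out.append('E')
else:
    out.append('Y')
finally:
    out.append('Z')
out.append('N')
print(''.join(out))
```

Execution trace: 'B' (except TypeError) → 'Z' (finally) → 'N' (after the try/except). Output: BZN

Answer: BZN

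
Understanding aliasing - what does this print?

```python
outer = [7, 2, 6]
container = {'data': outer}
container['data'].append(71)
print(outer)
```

Key concept: dict holds reference to list.
Step by step:
`outer = [7, 2, 6]` → outer = [7, 2, 6]
`container = {'data': outer}` → container = {'data': [7, 2, 6]}
`container['data'].append(71)` → outer = [7, 2, 6, 71]; container = {'data': [7, 2, 6, 71]}
`print(outer)` → prints [7, 2, 6, 71]

Answer: [7, 2, 6, 71]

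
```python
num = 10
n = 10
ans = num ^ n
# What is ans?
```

Trace:
`num = 10` → num = 10
`n = 10` → n = 10
`ans = num ^ n` → ans = 0
So ans = 0

Answer: 0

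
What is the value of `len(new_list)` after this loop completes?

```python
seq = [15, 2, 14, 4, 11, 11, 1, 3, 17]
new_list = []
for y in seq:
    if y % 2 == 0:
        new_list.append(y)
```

Count even numbers in [15, 2, 14, 4, 11, 11, 1, 3, 17]
`new_list` takes the values: [] → [2] → [2, 14] → [2, 14, 4]
So `len(new_list)` = 3

Answer: 3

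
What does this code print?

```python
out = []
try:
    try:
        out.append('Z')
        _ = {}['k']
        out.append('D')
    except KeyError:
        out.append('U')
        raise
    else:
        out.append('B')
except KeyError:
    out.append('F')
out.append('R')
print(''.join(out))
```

Execution trace: 'Z' (try body) → 'U' (except KeyError) → 'F' (outer except KeyError) → 'R' (after the try/except). Output: ZUFR

Answer: ZUFR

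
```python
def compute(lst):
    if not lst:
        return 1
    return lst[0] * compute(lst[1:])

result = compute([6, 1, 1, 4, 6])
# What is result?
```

Product over [6, 1, 1, 4, 6] = 6 * 1 * 1 * 4 * 6 = 144

Answer: 144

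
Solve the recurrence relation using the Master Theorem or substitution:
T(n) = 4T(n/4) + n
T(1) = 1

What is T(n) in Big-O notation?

By Master Theorem: a=4, b=4, f(n)=n. Since log_4(4) = 1 and f(n) = Θ(n^1), Case 2 applies. T(n) = O(n log n).

Answer: O(n log n)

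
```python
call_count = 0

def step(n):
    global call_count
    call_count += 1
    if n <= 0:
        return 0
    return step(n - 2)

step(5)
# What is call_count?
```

Linear recursion stepping by 2: 4 calls from n=5 down to ≤0.

Answer: 4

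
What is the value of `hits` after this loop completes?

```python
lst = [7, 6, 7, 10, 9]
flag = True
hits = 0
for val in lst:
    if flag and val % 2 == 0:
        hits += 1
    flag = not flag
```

Count even values at even positions
`hits` takes the values: 0

Answer: 0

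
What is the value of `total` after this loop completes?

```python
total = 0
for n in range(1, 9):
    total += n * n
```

Sum of squares 1² to 8² = 204
`total` takes the values: 0 → 1 → 5 → 14 → 30 → 55 → 91 → 140 → 204

Answer: 204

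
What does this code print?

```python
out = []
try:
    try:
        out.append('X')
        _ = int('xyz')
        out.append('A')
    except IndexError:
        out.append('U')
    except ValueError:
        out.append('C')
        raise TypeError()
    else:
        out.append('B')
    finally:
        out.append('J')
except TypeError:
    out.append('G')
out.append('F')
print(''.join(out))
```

Execution trace: 'X' (inner try body) → 'C' (inner except ValueError) → 'J' (inner finally) → 'G' (outer except TypeError) → 'F' (after the try/except). Output: XCJGF

Answer: XCJGF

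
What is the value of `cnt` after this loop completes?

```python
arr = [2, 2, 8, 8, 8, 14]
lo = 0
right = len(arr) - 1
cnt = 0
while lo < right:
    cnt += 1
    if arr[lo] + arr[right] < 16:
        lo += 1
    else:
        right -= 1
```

Steps to find pair summing to 16
`cnt` takes the values: 0 → 1 → 2 → 3 → 4 → 5

Answer: 5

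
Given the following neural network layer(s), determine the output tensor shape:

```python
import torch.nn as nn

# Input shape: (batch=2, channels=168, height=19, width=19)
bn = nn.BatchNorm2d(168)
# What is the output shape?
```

Input: (2, 168, 19, 19) -> Output: (2, 168, 19, 19)

Answer: (2, 168, 19, 19)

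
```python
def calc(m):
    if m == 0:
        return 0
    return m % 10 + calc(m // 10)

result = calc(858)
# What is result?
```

Sum of digits of 858: 8 + 5 + 8 = 21

Answer: 21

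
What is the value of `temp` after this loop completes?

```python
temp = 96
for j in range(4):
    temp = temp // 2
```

Halve 4 times: 96 // 2^4 = 6
`temp` takes the values: 96 → 48 → 24 → 12 → 6

Answer: 6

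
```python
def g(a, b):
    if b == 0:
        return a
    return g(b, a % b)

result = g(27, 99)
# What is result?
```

g(27, 99) -> g(99, 27) -> g(27, 18) -> g(18, 9) -> g(9, 0) -> 9

Answer: 9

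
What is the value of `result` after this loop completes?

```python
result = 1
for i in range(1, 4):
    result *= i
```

3! = 6
`result` takes the values: 1 → 2 → 6

Answer: 6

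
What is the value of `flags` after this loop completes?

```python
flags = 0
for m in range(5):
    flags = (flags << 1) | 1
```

Build 5 consecutive 1-bits: 0b11111
`flags` takes the values: 0 → 1 → 3 → 7 → 15 → 31

Answer: 31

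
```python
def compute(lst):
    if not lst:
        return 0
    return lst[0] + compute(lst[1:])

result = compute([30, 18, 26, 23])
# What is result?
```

30 + 18 + 26 + 23 + 0 = 97

Answer: 97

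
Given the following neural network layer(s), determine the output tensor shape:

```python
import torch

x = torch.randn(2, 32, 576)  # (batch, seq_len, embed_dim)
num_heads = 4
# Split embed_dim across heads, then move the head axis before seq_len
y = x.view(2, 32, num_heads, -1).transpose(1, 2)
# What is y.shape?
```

Input: (2, 32, 576) -> head_dim = 576 // 4 = 144; after view: (2, 32, 4, 144) -> after transpose(1, 2): (2, 4, 32, 144) -> Output: (2, 4, 32, 144)

Answer: (2, 4, 32, 144)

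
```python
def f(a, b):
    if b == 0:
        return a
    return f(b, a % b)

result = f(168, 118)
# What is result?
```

f(168, 118) -> f(118, 50) -> f(50, 18) -> f(18, 14) -> f(14, 4) -> f(4, 2) -> f(2, 0) -> 2

Answer: 2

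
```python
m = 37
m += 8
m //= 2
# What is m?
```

Trace:
`m = 37` → m = 37
`m += 8` → m = 45
`m //= 2` → m = 22
So m = 22

Answer: 22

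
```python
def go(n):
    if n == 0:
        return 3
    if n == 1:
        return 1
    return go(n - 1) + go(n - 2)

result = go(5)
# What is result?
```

Build up from base cases: go(0)=3, go(1)=1, go(2)=4, go(3)=5, go(4)=9, go(5)=14

Answer: 14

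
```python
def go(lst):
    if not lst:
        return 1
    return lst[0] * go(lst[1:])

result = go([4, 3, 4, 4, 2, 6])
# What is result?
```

Product over [4, 3, 4, 4, 2, 6] = 4 * 3 * 4 * 4 * 2 * 6 = 2304

Answer: 2304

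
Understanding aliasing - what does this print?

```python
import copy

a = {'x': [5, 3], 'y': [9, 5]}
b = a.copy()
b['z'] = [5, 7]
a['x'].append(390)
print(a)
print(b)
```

Key concept: shallow copy of dict with mutable values.
Step by step:
`a = {'x': [5, 3], 'y': [9, 5]}` → a = {'x': [5, 3], 'y': [9, 5]}
`b = a.copy()` → b = {'x': [5, 3], 'y': [9, 5]}
`b['z'] = [5, 7]` → b = {'x': [5, 3], 'y': [9, 5], 'z': [5, 7]}
`a['x'].append(390)` → a = {'x': [5, 3, 390], 'y': [9, 5]}; b = {'x': [5, 3, 390], 'y': [9, 5], 'z': [5, 7]}
`print(a)` → prints {'x': [5, 3, 390], 'y': [9, 5]}
`print(b)` → prints {'x': [5, 3, 390], 'y': [9, 5], 'z': [5, 7]}

Answer:
{'x': [5, 3, 390], 'y': [9, 5]}
{'x': [5, 3, 390], 'y': [9, 5], 'z': [5, 7]}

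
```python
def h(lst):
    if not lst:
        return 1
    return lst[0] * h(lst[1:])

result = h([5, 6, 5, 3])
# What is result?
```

Product over [5, 6, 5, 3] = 5 * 6 * 5 * 3 = 450

Answer: 450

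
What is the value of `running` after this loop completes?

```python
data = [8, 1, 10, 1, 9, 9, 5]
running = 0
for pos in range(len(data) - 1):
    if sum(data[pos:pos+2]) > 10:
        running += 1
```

Count windows with sum > 10
`running` takes the values: 0 → 1 → 2 → 3 → 4

Answer: 4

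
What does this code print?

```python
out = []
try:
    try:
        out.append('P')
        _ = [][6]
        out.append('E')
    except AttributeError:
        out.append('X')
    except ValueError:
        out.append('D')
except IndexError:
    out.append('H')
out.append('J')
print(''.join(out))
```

Execution trace: 'P' (try body) → 'H' (outer except IndexError) → 'J' (after the try/except). Output: PHJ

Answer: PHJ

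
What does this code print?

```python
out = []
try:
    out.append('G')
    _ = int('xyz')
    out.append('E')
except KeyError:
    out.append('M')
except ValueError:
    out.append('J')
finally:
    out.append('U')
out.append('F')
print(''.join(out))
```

Execution trace: 'G' (try body) → 'J' (except ValueError) → 'U' (finally) → 'F' (after the try/except). Output: GJUF

Answer: GJUF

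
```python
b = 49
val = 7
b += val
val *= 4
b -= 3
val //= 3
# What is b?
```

Trace:
`b = 49` → b = 49
`val = 7` → val = 7
`b += val` → b = 56
`val *= 4` → val = 28
`b -= 3` → b = 53
`val //= 3` → val = 9
So b = 53

Answer: 53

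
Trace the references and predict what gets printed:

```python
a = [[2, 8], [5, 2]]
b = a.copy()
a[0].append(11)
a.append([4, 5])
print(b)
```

Key concept: shallow copy with nested lists.
Step by step:
`a = [[2, 8], [5, 2]]` → a = [[2, 8], [5, 2]]
`b = a.copy()` → b = [[2, 8], [5, 2]]
`a[0].append(11)` → a = [[2, 8, 11], [5, 2]]; b = [[2, 8, 11], [5, 2]]
`a.append([4, 5])` → a = [[2, 8, 11], [5, 2], [4, 5]]
`print(b)` → prints [[2, 8, 11], [5, 2]]

Answer: [[2, 8, 11], [5, 2]]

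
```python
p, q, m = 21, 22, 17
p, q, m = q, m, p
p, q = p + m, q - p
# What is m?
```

Trace:
`p, q, m = 21, 22, 17` → p = 21; q = 22; m = 17
`p, q, m = q, m, p` → p = 22; q = 17; m = 21
`p, q = p + m, q - p` → p = 43; q = -5
So m = 21

Answer: 21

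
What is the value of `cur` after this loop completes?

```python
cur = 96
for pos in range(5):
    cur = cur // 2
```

Halve 5 times: 96 // 2^5 = 3
`cur` takes the values: 96 → 48 → 24 → 12 → 6 → 3

Answer: 3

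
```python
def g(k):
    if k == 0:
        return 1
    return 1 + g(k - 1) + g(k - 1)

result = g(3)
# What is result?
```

g(k) = 1 + 2·g(k-1), g(0)=1. Closed form: (1+1)·2^3 - 1 = 15.

Answer: 15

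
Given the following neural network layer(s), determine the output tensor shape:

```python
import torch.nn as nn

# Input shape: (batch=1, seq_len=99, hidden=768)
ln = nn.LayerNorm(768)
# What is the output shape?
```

Input: (1, 99, 768) -> Output: (1, 99, 768)

Answer: (1, 99, 768)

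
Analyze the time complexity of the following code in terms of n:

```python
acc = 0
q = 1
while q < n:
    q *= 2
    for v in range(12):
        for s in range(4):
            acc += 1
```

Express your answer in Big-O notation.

Each loop level contributes: log n × 1 × 1. Multiplying the contributions gives O(log n).

Answer: O(log n)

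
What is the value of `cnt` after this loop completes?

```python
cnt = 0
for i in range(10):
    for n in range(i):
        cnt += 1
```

Triangle number: 0+1+2+...+9
`cnt` takes the values: 0 → 1 → 2 → 3 → 4 → 5 → 6 → 7 → 8 → 9 → 10 → 11 → 12 → 13 → 14 → 15 → 16 → 17 → 18 → 19 → 20 → 21 → 22 → 23 → 24 → 25 → 26 → 27 → 28 → 29 → … → 41 → 42 → 43 → 44 → 45

Answer: 45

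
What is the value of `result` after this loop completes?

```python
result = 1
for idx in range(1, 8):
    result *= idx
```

7! = 5040
`result` takes the values: 1 → 2 → 6 → 24 → 120 → 720 → 5040

Answer: 5040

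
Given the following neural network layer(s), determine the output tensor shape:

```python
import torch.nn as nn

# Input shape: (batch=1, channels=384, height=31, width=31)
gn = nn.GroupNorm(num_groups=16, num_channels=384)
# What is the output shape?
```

Input: (1, 384, 31, 31) -> Output: (1, 384, 31, 31)

Answer: (1, 384, 31, 31)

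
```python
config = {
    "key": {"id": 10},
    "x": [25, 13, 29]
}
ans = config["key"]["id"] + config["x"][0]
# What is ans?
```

Trace:
`config = { ...` → config = {'key': {'id': 10}, 'x': [25, 13, 29]}
`ans = config["key"]["id"] + config["x"][0]` → ans = 35
So ans = 35

Answer: 35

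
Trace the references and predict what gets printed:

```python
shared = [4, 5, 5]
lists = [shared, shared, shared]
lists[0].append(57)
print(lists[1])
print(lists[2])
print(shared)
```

Key concept: list of same reference.
Step by step:
`shared = [4, 5, 5]` → shared = [4, 5, 5]
`lists = [shared, shared, shared]` → lists = [[4, 5, 5], [4, 5, 5], [4, 5, 5]]
`lists[0].append(57)` → shared = [4, 5, 5, 57]; lists = [[4, 5, 5, 57], [4, 5, 5, 57], [4, 5, 5, 57]]
`print(lists[1])` → prints [4, 5, 5, 57]
`print(lists[2])` → prints [4, 5, 5, 57]
`print(shared)` → prints [4, 5, 5, 57]

Answer:
[4, 5, 5, 57]
[4, 5, 5, 57]
[4, 5, 5, 57]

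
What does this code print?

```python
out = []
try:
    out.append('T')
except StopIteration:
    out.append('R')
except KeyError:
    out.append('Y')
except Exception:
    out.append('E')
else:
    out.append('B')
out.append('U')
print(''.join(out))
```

Execution trace: 'T' (try body, no exception) → 'B' (else) → 'U' (after the try/except). Output: TBU

Answer: TBU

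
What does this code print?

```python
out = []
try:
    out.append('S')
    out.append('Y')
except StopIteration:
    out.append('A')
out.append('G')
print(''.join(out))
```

Execution trace: 'S' (try body) → 'Y' (try body, no exception) → 'G' (after the try/except). Output: SYG

Answer: SYG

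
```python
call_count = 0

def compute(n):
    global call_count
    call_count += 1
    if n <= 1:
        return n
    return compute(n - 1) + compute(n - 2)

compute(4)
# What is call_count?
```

Calls(n) = 1 + Calls(n-1) + Calls(n-2); Calls(0)=Calls(1)=1. For n=4 this gives 9.

Answer: 9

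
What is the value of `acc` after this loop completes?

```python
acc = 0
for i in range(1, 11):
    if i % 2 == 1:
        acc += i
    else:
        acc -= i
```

Add odd, subtract even
`acc` takes the values: 0 → 1 → -1 → 2 → -2 → 3 → -3 → 4 → -4 → 5 → -5

Answer: -5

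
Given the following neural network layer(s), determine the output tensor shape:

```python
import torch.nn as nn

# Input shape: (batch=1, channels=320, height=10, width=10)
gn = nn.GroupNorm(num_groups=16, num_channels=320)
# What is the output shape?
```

Input: (1, 320, 10, 10) -> Output: (1, 320, 10, 10)

Answer: (1, 320, 10, 10)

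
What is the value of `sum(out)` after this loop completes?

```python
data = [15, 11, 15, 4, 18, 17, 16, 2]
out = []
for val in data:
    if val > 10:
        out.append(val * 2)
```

Sum of doubled values > 10
`out` takes the values: [] → [30] → [30, 22] → [30, 22, 30] → [30, 22, 30, 36] → [30, 22, 30, 36, 34] → [30, 22, 30, 36, 34, 32]
So `sum(out)` = 184

Answer: 184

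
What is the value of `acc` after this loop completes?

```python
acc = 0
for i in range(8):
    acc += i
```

Sum of 0 to 7 = 28
`acc` takes the values: 0 → 1 → 3 → 6 → 10 → 15 → 21 → 28

Answer: 28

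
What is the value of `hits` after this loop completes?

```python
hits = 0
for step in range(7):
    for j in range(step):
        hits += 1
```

Triangle number: 0+1+2+...+6
`hits` takes the values: 0 → 1 → 2 → 3 → 4 → 5 → 6 → 7 → 8 → 9 → 10 → 11 → 12 → 13 → 14 → 15 → 16 → 17 → 18 → 19 → 20 → 21

Answer: 21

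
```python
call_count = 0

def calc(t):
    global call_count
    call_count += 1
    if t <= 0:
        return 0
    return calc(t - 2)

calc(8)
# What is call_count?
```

Linear recursion stepping by 2: 5 calls from t=8 down to ≤0.

Answer: 5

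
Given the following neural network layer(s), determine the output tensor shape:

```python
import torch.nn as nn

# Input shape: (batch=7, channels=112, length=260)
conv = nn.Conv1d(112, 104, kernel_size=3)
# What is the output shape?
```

Input: (7, 112, 260) -> Output: (7, 104, 258)

Answer: (7, 104, 258)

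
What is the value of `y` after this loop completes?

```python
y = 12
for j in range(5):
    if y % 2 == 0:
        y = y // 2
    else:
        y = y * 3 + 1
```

Collatz-style transformation from 12
`y` takes the values: 12 → 6 → 3 → 10 → 5 → 16

Answer: 16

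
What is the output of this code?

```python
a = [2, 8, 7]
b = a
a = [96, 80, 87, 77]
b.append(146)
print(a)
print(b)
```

Key concept: rebinding vs mutation: a is rebound to a new list, b still points at the original.
Step by step:
`a = [2, 8, 7]` → a = [2, 8, 7]
`b = a` → b = [2, 8, 7] (same object as a)
`a = [96, 80, 87, 77]` → a = [96, 80, 87, 77]
`b.append(146)` → b = [2, 8, 7, 146]
`print(a)` → prints [96, 80, 87, 77]
`print(b)` → prints [2, 8, 7, 146]

Answer:
[96, 80, 87, 77]
[2, 8, 7, 146]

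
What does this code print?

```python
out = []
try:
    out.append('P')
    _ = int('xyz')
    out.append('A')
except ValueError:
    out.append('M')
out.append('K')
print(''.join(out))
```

Execution trace: 'P' (try body) → 'M' (except ValueError) → 'K' (after the try/except). Output: PMK

Answer: PMK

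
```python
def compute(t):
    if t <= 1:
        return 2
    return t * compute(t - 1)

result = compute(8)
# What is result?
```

compute(8) = 8 * 7 * 6 * 5 * 4 * 3 * 2 * 2 = 80640

Answer: 80640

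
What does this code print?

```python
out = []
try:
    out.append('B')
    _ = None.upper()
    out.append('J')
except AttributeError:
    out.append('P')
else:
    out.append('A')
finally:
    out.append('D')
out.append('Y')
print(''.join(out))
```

Execution trace: 'B' (try body) → 'P' (except AttributeError) → 'D' (finally) → 'Y' (after the try/except). Output: BPDY

Answer: BPDY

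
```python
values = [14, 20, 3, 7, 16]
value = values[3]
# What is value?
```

Trace:
`values = [14, 20, 3, 7, 16]` → values = [14, 20, 3, 7, 16]
`value = values[3]` → value = 7
So value = 7

Answer: 7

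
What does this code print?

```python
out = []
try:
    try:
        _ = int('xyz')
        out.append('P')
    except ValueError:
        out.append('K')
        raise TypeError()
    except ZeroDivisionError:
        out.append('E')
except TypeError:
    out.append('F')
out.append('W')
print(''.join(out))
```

Execution trace: 'K' (inner except ValueError) → 'F' (outer except TypeError) → 'W' (after the try/except). Output: KFW

Answer: KFW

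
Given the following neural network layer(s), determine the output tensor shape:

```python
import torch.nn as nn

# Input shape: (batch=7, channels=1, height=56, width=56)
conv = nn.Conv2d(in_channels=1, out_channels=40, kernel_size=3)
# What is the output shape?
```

Input: (7, 1, 56, 56) -> Output: (7, 40, 54, 54)

Answer: (7, 40, 54, 54)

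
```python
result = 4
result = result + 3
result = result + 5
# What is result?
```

Trace:
`result = 4` → result = 4
`result = result + 3` → result = 7
`result = result + 5` → result = 12
So result = 12

Answer: 12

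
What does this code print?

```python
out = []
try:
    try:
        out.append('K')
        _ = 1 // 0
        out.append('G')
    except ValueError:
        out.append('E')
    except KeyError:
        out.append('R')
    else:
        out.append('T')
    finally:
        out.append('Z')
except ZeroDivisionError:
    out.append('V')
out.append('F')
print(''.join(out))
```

Execution trace: 'K' (try body) → 'Z' (finally) → 'V' (outer except ZeroDivisionError) → 'F' (after the try/except). Output: KZVF

Answer: KZVF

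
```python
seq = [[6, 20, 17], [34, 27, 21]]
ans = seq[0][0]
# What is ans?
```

Trace:
`seq = [[6, 20, 17], [34, 27, 21]]` → seq = [[6, 20, 17], [34, 27, 21]]
`ans = seq[0][0]` → ans = 6
So ans = 6

Answer: 6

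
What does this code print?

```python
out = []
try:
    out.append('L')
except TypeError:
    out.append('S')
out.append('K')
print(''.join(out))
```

Execution trace: 'L' (try body, no exception) → 'K' (after the try/except). Output: LK

Answer: LK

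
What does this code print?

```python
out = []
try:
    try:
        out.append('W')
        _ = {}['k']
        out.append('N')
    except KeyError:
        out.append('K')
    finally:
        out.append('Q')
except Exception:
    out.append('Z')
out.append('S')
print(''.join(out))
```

Execution trace: 'W' (inner try body) → 'K' (inner except KeyError) → 'Q' (inner finally) → 'S' (after the try/except). Output: WKQS

Answer: WKQS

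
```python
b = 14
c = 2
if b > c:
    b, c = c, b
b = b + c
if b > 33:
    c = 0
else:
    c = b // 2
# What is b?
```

Trace:
`b = 14` → b = 14
`c = 2` → c = 2
`if b > c: ...` → b > c is True → b = 2; c = 14
`b = b + c` → b = 16
`if b > 33: ...` → b > 33 is False, take else branch → c = 8
So b = 16

Answer: 16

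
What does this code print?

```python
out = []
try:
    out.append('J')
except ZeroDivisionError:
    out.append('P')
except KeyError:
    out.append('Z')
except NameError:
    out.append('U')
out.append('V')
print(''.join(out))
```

Execution trace: 'J' (try body, no exception) → 'V' (after the try/except). Output: JV

Answer: JV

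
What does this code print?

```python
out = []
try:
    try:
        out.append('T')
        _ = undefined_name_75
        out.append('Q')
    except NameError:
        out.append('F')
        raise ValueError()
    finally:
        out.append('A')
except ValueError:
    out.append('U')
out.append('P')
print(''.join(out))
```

Execution trace: 'T' (inner try body) → 'F' (inner except NameError) → 'A' (inner finally) → 'U' (outer except ValueError) → 'P' (after the try/except). Output: TFAUP

Answer: TFAUP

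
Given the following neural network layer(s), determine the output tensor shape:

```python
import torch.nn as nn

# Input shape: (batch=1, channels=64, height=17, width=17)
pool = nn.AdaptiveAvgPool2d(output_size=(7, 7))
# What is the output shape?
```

Input: (1, 64, 17, 17) -> Output: (1, 64, 7, 7)

Answer: (1, 64, 7, 7)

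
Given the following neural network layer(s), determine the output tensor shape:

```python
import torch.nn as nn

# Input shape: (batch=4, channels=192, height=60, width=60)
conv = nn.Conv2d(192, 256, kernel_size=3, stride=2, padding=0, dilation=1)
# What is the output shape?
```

Input: (4, 192, 60, 60) -> Output: (4, 256, 29, 29)

Answer: (4, 256, 29, 29)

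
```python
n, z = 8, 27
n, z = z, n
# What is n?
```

Trace:
`n, z = 8, 27` → n = 8; z = 27
`n, z = z, n` → n = 27; z = 8
So n = 27

Answer: 27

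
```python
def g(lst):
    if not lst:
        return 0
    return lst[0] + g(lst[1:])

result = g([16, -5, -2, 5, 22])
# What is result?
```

16 + (-5) + (-2) + 5 + 22 + 0 = 36

Answer: 36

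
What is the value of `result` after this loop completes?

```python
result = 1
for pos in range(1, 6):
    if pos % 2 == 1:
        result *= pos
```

Product of odd numbers 1 to 5
`result` takes the values: 1 → 3 → 15

Answer: 15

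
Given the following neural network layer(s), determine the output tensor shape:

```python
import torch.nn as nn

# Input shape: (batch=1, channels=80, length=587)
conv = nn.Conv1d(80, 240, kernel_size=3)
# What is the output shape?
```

Input: (1, 80, 587) -> Output: (1, 240, 585)

Answer: (1, 240, 585)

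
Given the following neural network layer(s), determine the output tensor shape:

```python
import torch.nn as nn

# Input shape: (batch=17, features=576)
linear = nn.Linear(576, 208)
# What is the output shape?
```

Input: (17, 576) -> Output: (17, 208)

Answer: (17, 208)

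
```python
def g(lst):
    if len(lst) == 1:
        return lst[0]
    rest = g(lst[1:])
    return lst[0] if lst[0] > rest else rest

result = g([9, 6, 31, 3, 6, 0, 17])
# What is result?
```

Recursive max over [9, 6, 31, 3, 6, 0, 17] = 31

Answer: 31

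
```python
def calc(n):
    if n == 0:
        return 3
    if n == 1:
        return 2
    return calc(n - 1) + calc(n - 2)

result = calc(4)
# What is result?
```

Build up from base cases: calc(0)=3, calc(1)=2, calc(2)=5, calc(3)=7, calc(4)=12

Answer: 12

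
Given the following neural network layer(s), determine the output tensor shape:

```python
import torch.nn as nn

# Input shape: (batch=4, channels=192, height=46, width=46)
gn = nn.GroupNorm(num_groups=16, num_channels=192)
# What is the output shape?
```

Input: (4, 192, 46, 46) -> Output: (4, 192, 46, 46)

Answer: (4, 192, 46, 46)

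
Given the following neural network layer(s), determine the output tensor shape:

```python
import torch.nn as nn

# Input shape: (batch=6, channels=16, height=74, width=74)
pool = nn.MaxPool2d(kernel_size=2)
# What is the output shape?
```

Input: (6, 16, 74, 74) -> Output: (6, 16, 37, 37)

Answer: (6, 16, 37, 37)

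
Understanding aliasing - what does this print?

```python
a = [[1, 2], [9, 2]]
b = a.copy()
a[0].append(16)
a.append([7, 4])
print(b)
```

Key concept: shallow copy with nested lists.
Step by step:
`a = [[1, 2], [9, 2]]` → a = [[1, 2], [9, 2]]
`b = a.copy()` → b = [[1, 2], [9, 2]]
`a[0].append(16)` → a = [[1, 2, 16], [9, 2]]; b = [[1, 2, 16], [9, 2]]
`a.append([7, 4])` → a = [[1, 2, 16], [9, 2], [7, 4]]
`print(b)` → prints [[1, 2, 16], [9, 2]]

Answer: [[1, 2, 16], [9, 2]]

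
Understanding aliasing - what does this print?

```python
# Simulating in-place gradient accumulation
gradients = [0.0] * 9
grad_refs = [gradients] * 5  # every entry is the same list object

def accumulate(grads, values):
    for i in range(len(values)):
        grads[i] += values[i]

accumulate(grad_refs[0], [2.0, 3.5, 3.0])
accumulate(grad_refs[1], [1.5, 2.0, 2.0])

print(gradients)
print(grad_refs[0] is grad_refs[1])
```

Key concept: gradient accumulation aliasing.
Step by step:
`gradients = [0.0] * 9` → gradients = [0.0, 0.0, 0.0, 0.0, 0.0, 0.0, 0.0, 0.0, 0.0]
`grad_refs = [gradients] * 5` → grad_refs = [[0.0, 0.0, 0.0, 0.0, 0.0, 0.0, 0.0, 0.0, 0.0], [0.0, 0.0, 0.0, 0.0, 0.0, 0.0, 0.0, 0.0, 0.0], [0.0, 0.0, 0.0, 0.0, 0.0, 0.0, 0.0, 0.0, 0.0], [0.0, 0.0, 0.0, 0.0, 0.0, 0.0, 0.0, 0.0, 0.0], [0.0, 0.0, 0.0, 0.0, 0.0, 0.0, 0.0, 0.0, 0.0]]
`accumulate(grad_refs[0], [2.0, 3.5, 3.0])` → gradients = [2.0, 3.5, 3.0, 0.0, 0.0, 0.0, 0.0, 0.0, 0.0]; grad_refs = [[2.0, 3.5, 3.0, 0.0, 0.0, 0.0, 0.0, 0.0, 0.0], [2.0, 3.5, 3.0, 0.0, 0.0, 0.0, 0.0, 0.0, 0.0], [2.0, 3.5, 3.0, 0.0, 0.0, 0.0, 0.0, 0.0, 0.0], [2.0, 3.5, 3.0, 0.0, 0.0, 0.0, 0.0, 0.0, 0.0], [2.0, 3.5, 3.0, 0.0, 0.0, 0.0, 0.0, 0.0, 0.0]]
`accumulate(grad_refs[1], [1.5, 2.0, 2.0])` → gradients = [3.5, 5.5, 5.0, 0.0, 0.0, 0.0, 0.0, 0.0, 0.0]; grad_refs = [[3.5, 5.5, 5.0, 0.0, 0.0, 0.0, 0.0, 0.0, 0.0], [3.5, 5.5, 5.0, 0.0, 0.0, 0.0, 0.0, 0.0, 0.0], [3.5, 5.5, 5.0, 0.0, 0.0, 0.0, 0.0, 0.0, 0.0], [3.5, 5.5, 5.0, 0.0, 0.0, 0.0, 0.0, 0.0, 0.0], [3.5, 5.5, 5.0, 0.0, 0.0, 0.0, 0.0, 0.0, 0.0]]
`print(gradients)` → prints [3.5, 5.5, 5.0, 0.0, 0.0, 0.0, 0.0, 0.0, 0.0]
`print(grad_refs[0] is grad_refs[1])` → prints True

Answer:
[3.5, 5.5, 5.0, 0.0, 0.0, 0.0, 0.0, 0.0, 0.0]
True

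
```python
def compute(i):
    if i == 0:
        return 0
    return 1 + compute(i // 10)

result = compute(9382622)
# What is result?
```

Count of digits of 9382622: 7

Answer: 7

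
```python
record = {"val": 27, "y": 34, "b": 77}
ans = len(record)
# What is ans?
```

Trace:
`record = {"val": 27, "y": 34, "b": 77}` → record = {'val': 27, 'y': 34, 'b': 77}
`ans = len(record)` → ans = 3
So ans = 3

Answer: 3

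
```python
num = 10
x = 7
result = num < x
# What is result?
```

Trace:
`num = 10` → num = 10
`x = 7` → x = 7
`result = num < x` → result = False
So result = False

Answer: False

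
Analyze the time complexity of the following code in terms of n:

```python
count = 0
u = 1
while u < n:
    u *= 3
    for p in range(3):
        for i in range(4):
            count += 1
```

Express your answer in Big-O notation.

Each loop level contributes: log n × 1 × 1. Multiplying the contributions gives O(log n).

Answer: O(log n)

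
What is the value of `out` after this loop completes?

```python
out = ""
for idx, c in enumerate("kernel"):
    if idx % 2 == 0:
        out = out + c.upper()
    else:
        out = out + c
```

Uppercase even positions in 'kernel'
`out` takes the values: "" → "K" → "Ke" → "KeR" → "KeRn" → "KeRnE" → "KeRnEl"

Answer: "KeRnEl"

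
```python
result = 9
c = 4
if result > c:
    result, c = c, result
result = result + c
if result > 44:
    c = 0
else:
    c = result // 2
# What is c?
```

Trace:
`result = 9` → result = 9
`c = 4` → c = 4
`if result > c: ...` → result > c is True → result = 4; c = 9
`result = result + c` → result = 13
`if result > 44: ...` → result > 44 is False, take else branch → c = 6
So c = 6

Answer: 6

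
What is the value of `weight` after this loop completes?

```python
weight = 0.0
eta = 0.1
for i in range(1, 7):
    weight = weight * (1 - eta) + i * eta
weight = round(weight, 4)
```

Moving average with lr=0.1
`weight` takes the values: 0.0 → 0.1 → 0.29 → 0.561 → 0.9049 → 1.31441 → 1.782969 → 1.783

Answer: 1.783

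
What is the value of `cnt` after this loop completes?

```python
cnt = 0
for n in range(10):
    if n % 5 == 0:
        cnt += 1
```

Count numbers divisible by 5 in range(10)
`cnt` takes the values: 0 → 1 → 2

Answer: 2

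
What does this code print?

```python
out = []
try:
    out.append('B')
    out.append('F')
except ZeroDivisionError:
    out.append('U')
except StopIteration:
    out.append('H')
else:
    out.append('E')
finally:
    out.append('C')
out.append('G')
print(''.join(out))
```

Execution trace: 'B' (try body) → 'F' (try body, no exception) → 'E' (else) → 'C' (finally) → 'G' (after the try/except). Output: BFECG

Answer: BFECG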